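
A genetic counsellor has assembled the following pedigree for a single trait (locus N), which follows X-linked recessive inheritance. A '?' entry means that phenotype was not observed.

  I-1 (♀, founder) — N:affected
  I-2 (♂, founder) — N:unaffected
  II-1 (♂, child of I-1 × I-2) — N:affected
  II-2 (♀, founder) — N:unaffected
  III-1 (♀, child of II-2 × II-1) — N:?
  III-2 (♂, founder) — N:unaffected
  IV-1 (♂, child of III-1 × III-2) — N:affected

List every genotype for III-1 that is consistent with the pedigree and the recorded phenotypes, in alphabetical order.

III-1 ∈ {X^NX^n, X^nX^n}

N/I-1 aff ·: X^nX^n
N/I-2 un ·: X^NY
N/II-1 aff I-1×I-2: X^nY
N/II-2 un ·: X^NX^N|X^NX^n
N/III-1 ? II-2×II-1: X^NX^n|X^nX^n
N/III-2 un ·: X^NY
N/IV-1 aff III-1×III-2: X^nY
⇒ N over [I-1,I-2,II-1,II-2,III-1,III-2,IV-1]: 3 consistent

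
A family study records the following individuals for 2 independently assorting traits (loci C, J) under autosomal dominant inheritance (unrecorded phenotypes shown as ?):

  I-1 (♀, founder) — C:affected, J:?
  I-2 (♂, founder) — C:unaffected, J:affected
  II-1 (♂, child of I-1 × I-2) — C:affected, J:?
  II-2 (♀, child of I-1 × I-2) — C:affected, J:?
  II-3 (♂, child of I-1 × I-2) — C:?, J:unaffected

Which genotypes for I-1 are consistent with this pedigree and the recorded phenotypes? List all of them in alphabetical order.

C/I-1 aff ·: Cc|CC
C/I-2 un ·: cc
C/II-1 aff I-1×I-2: Cc
C/II-2 aff I-1×I-2: Cc
C/II-3 ? I-1×I-2: cc|Cc
⇒ C over [I-1,I-2,II-1,II-2,II-3]: 3 consistent
J/I-1 ? ·: jj|Jj
J/I-2 aff ·: Jj
J/II-1 ? I-1×I-2: jj|Jj|JJ
J/II-2 ? I-1×I-2: jj|Jj|JJ
J/II-3 un I-1×I-2: jj
⇒ J over [I-1,I-2,II-1,II-2,II-3]: 13 consistent

I-1 ∈ {CC Jj, CC jj, Cc Jj, Cc jj}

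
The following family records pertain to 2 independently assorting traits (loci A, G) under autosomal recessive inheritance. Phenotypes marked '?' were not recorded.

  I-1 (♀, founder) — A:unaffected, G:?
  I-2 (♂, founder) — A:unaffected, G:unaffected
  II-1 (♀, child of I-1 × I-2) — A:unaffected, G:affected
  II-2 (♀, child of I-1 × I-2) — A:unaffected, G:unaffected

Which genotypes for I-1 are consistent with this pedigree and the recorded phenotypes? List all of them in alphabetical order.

A/I-1 un ·: AA|Aa
A/I-2 un ·: AA|Aa
A/II-1 un I-1×I-2: AA|Aa
A/II-2 un I-1×I-2: AA|Aa
⇒ A over [I-1,I-2,II-1,II-2]: 13 consistent
G/I-1 ? ·: Gg|gg
G/I-2 un ·: Gg
G/II-1 aff I-1×I-2: gg
G/II-2 un I-1×I-2: GG|Gg
⇒ G over [I-1,I-2,II-1,II-2]: 3 consistent

I-1 ∈ {AA Gg, AA gg, Aa Gg, Aa gg}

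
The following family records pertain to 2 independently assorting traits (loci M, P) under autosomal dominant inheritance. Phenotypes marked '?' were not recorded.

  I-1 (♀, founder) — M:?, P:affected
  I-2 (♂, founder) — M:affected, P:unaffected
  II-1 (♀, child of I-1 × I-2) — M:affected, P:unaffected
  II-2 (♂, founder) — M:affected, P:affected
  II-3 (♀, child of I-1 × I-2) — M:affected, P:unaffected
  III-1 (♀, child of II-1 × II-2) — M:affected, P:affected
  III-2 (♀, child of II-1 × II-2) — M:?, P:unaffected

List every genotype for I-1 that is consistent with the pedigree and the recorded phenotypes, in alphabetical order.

M/I-1 ? ·: mm|Mm|MM
M/I-2 aff ·: Mm|MM
M/II-1 aff I-1×I-2: Mm|MM
M/II-2 aff ·: Mm|MM
M/II-3 aff I-1×I-2: Mm|MM
M/III-1 aff II-1×II-2: Mm|MM
M/III-2 ? II-1×II-2: mm|Mm|MM
⇒ M over [I-1,I-2,II-1,II-2,II-3,III-1,III-2]: 115 consistent
P/I-1 aff ·: Pp
P/I-2 un ·: pp
P/II-1 un I-1×I-2: pp
P/II-2 aff ·: Pp
P/II-3 un I-1×I-2: pp
P/III-1 aff II-1×II-2: Pp
P/III-2 un II-1×II-2: pp
⇒ P over [I-1,I-2,II-1,II-2,II-3,III-1,III-2]: 1 consistent

I-1 ∈ {MM Pp, Mm Pp, mm Pp}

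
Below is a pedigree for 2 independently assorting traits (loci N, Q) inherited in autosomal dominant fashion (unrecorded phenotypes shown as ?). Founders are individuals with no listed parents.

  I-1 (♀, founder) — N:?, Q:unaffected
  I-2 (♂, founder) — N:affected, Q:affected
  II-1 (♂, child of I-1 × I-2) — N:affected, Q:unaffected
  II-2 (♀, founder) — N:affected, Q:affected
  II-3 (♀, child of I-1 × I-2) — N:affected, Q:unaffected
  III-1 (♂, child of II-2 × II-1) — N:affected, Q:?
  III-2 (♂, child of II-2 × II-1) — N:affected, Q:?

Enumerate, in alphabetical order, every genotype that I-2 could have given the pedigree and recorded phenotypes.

N/I-1 ? ·: nn|Nn|NN
N/I-2 aff ·: Nn|NN
N/II-1 aff I-1×I-2: Nn|NN
N/II-2 aff ·: Nn|NN
N/II-3 aff I-1×I-2: Nn|NN
N/III-1 aff II-2×II-1: Nn|NN
N/III-2 aff II-2×II-1: Nn|NN
⇒ N over [I-1,I-2,II-1,II-2,II-3,III-1,III-2]: 99 consistent
Q/I-1 un ·: qq
Q/I-2 aff ·: Qq
Q/II-1 un I-1×I-2: qq
Q/II-2 aff ·: Qq|QQ
Q/II-3 un I-1×I-2: qq
Q/III-1 ? II-2×II-1: qq|Qq
Q/III-2 ? II-2×II-1: qq|Qq
⇒ Q over [I-1,I-2,II-1,II-2,II-3,III-1,III-2]: 5 consistent

I-2 ∈ {NN Qq, Nn Qq}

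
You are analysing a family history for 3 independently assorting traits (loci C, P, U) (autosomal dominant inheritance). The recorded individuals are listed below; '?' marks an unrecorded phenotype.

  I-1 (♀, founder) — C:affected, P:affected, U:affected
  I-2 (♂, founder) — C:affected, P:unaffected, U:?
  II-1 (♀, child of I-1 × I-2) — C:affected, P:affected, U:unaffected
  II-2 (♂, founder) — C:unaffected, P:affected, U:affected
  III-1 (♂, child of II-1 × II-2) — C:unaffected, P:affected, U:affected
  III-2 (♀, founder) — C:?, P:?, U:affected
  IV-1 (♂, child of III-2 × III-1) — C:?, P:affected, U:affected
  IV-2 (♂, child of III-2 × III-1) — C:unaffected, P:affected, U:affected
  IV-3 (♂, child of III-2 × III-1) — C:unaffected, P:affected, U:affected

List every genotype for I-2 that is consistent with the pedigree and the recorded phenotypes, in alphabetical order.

I-2 ∈ {CC pp Uu, CC pp uu, Cc pp Uu, Cc pp uu}

C/I-1 aff ·: Cc|CC
C/I-2 aff ·: Cc|CC
C/II-1 aff I-1×I-2: Cc
C/II-2 un ·: cc
C/III-1 un II-1×II-2: cc
C/III-2 ? ·: cc|Cc
C/IV-1 ? III-2×III-1: cc|Cc
C/IV-2 un III-2×III-1: cc
C/IV-3 un III-2×III-1: cc
⇒ C over [I-1,I-2,II-1,II-2,III-1,III-2,IV-1,IV-2,IV-3]: 9 consistent
P/I-1 aff ·: Pp|PP
P/I-2 un ·: pp
P/II-1 aff I-1×I-2: Pp
P/II-2 aff ·: Pp|PP
P/III-1 aff II-1×II-2: Pp|PP
P/III-2 ? ·: pp|Pp|PP
P/IV-1 aff III-2×III-1: Pp|PP
P/IV-2 aff III-2×III-1: Pp|PP
P/IV-3 aff III-2×III-1: Pp|PP
⇒ P over [I-1,I-2,II-1,II-2,III-1,III-2,IV-1,IV-2,IV-3]: 108 consistent
U/I-1 aff ·: Uu
U/I-2 ? ·: uu|Uu
U/II-1 un I-1×I-2: uu
U/II-2 aff ·: Uu|UU
U/III-1 aff II-1×II-2: Uu
U/III-2 aff ·: Uu|UU
U/IV-1 aff III-2×III-1: Uu|UU
U/IV-2 aff III-2×III-1: Uu|UU
U/IV-3 aff III-2×III-1: Uu|UU
⇒ U over [I-1,I-2,II-1,II-2,III-1,III-2,IV-1,IV-2,IV-3]: 64 consistent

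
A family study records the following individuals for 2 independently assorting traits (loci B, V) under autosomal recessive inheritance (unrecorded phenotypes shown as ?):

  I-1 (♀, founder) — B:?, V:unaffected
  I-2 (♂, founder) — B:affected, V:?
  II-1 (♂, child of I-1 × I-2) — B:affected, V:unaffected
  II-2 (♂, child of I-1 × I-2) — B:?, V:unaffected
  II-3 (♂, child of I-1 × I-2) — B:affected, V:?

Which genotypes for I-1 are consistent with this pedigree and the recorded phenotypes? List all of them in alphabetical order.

B/I-1 ? ·: Bb|bb
B/I-2 aff ·: bb
B/II-1 aff I-1×I-2: bb
B/II-2 ? I-1×I-2: Bb|bb
B/II-3 aff I-1×I-2: bb
⇒ B over [I-1,I-2,II-1,II-2,II-3]: 3 consistent
V/I-1 un ·: VV|Vv
V/I-2 ? ·: VV|Vv|vv
V/II-1 un I-1×I-2: VV|Vv
V/II-2 un I-1×I-2: VV|Vv
V/II-3 ? I-1×I-2: VV|Vv|vv
⇒ V over [I-1,I-2,II-1,II-2,II-3]: 32 consistent

I-1 ∈ {Bb VV, Bb Vv, bb VV, bb Vv}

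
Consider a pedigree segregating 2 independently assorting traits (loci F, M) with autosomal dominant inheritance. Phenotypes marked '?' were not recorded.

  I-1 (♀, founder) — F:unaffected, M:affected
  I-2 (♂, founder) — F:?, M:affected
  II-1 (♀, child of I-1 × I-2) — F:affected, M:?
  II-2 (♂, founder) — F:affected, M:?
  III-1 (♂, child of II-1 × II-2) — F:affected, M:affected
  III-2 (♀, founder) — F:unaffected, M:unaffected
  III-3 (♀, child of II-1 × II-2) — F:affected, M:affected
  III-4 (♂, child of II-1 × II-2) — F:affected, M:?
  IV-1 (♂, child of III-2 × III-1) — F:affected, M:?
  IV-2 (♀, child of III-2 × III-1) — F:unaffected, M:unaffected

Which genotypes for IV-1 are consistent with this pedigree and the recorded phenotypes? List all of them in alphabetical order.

F/I-1 un ·: ff
F/I-2 ? ·: Ff|FF
F/II-1 aff I-1×I-2: Ff
F/II-2 aff ·: Ff|FF
F/III-1 aff II-1×II-2: Ff
F/III-2 un ·: ff
F/III-3 aff II-1×II-2: Ff|FF
F/III-4 aff II-1×II-2: Ff|FF
F/IV-1 aff III-2×III-1: Ff
F/IV-2 un III-2×III-1: ff
⇒ F over [I-1,I-2,II-1,II-2,III-1,III-2,III-3,III-4,IV-1,IV-2]: 16 consistent
M/I-1 aff ·: Mm|MM
M/I-2 aff ·: Mm|MM
M/II-1 ? I-1×I-2: mm|Mm|MM
M/II-2 ? ·: mm|Mm|MM
M/III-1 aff II-1×II-2: Mm
M/III-2 un ·: mm
M/III-3 aff II-1×II-2: Mm|MM
M/III-4 ? II-1×II-2: mm|Mm|MM
M/IV-1 ? III-2×III-1: mm|Mm
M/IV-2 un III-2×III-1: mm
⇒ M over [I-1,I-2,II-1,II-2,III-1,III-2,III-3,III-4,IV-1,IV-2]: 118 consistent

IV-1 ∈ {Ff Mm, Ff mm}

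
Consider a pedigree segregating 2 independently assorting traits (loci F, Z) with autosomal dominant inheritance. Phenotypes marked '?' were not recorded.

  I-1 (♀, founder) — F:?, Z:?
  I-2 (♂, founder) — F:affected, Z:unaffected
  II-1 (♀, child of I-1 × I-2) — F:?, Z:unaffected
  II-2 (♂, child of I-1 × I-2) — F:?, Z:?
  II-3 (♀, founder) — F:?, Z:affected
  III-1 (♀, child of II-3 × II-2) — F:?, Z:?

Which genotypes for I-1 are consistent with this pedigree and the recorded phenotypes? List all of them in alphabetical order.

I-1 ∈ {FF Zz, FF zz, Ff Zz, Ff zz, ff Zz, ff zz}

F/I-1 ? ·: ff|Ff|FF
F/I-2 aff ·: Ff|FF
F/II-1 ? I-1×I-2: ff|Ff|FF
F/II-2 ? I-1×I-2: ff|Ff|FF
F/II-3 ? ·: ff|Ff|FF
F/III-1 ? II-3×II-2: ff|Ff|FF
⇒ F over [I-1,I-2,II-1,II-2,II-3,III-1]: 122 consistent
Z/I-1 ? ·: zz|Zz
Z/I-2 un ·: zz
Z/II-1 un I-1×I-2: zz
Z/II-2 ? I-1×I-2: zz|Zz
Z/II-3 aff ·: Zz|ZZ
Z/III-1 ? II-3×II-2: zz|Zz|ZZ
⇒ Z over [I-1,I-2,II-1,II-2,II-3,III-1]: 11 consistent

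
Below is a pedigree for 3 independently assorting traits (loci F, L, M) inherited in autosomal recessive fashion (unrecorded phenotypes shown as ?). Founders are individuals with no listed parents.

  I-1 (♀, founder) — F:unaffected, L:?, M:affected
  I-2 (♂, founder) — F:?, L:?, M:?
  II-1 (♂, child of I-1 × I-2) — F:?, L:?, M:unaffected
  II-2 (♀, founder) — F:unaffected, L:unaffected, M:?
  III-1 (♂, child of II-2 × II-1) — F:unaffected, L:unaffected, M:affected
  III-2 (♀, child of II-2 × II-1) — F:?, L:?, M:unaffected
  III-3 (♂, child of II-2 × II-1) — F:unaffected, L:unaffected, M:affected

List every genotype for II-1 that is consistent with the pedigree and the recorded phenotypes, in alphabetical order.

II-1 ∈ {FF LL Mm, FF Ll Mm, FF ll Mm, Ff LL Mm, Ff Ll Mm, Ff ll Mm, ff LL Mm, ff Ll Mm, ff ll Mm}

F/I-1 un ·: FF|Ff
F/I-2 ? ·: FF|Ff|ff
F/II-1 ? I-1×I-2: FF|Ff|ff
F/II-2 un ·: FF|Ff
F/III-1 un II-2×II-1: FF|Ff
F/III-2 ? II-2×II-1: FF|Ff|ff
F/III-3 un II-2×II-1: FF|Ff
⇒ F over [I-1,I-2,II-1,II-2,III-1,III-2,III-3]: 142 consistent
L/I-1 ? ·: LL|Ll|ll
L/I-2 ? ·: LL|Ll|ll
L/II-1 ? I-1×I-2: LL|Ll|ll
L/II-2 un ·: LL|Ll
L/III-1 un II-2×II-1: LL|Ll
L/III-2 ? II-2×II-1: LL|Ll|ll
L/III-3 un II-2×II-1: LL|Ll
⇒ L over [I-1,I-2,II-1,II-2,III-1,III-2,III-3]: 188 consistent
M/I-1 aff ·: mm
M/I-2 ? ·: MM|Mm
M/II-1 un I-1×I-2: Mm
M/II-2 ? ·: Mm|mm
M/III-1 aff II-2×II-1: mm
M/III-2 un II-2×II-1: MM|Mm
M/III-3 aff II-2×II-1: mm
⇒ M over [I-1,I-2,II-1,II-2,III-1,III-2,III-3]: 6 consistent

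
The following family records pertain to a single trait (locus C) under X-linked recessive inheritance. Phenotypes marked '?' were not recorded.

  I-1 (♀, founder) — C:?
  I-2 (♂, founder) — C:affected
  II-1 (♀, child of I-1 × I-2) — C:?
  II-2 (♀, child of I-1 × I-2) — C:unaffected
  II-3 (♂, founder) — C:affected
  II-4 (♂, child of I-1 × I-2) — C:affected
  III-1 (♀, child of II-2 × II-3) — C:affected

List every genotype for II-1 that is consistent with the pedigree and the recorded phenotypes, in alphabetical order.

II-1 ∈ {X^CX^c, X^cX^c}

C/I-1 ? ·: X^CX^c
C/I-2 aff ·: X^cY
C/II-1 ? I-1×I-2: X^CX^c|X^cX^c
C/II-2 un I-1×I-2: X^CX^c
C/II-3 aff ·: X^cY
C/II-4 aff I-1×I-2: X^cY
C/III-1 aff II-2×II-3: X^cX^c
⇒ C over [I-1,I-2,II-1,II-2,II-3,II-4,III-1]: 2 consistent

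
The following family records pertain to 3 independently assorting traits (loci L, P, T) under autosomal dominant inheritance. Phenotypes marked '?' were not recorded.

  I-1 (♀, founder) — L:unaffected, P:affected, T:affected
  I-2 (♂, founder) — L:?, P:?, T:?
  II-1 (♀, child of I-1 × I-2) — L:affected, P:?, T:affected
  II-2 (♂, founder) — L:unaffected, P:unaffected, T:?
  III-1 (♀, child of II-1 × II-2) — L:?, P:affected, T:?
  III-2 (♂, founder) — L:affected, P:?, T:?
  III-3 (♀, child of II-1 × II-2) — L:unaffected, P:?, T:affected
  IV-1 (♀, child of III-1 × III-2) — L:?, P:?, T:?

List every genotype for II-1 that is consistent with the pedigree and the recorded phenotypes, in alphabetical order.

II-1 ∈ {Ll PP TT, Ll PP Tt, Ll Pp TT, Ll Pp Tt}

L/I-1 un ·: ll
L/I-2 ? ·: Ll|LL
L/II-1 aff I-1×I-2: Ll
L/II-2 un ·: ll
L/III-1 ? II-1×II-2: ll|Ll
L/III-2 aff ·: Ll|LL
L/III-3 un II-1×II-2: ll
L/IV-1 ? III-1×III-2: ll|Ll|LL
⇒ L over [I-1,I-2,II-1,II-2,III-1,III-2,III-3,IV-1]: 16 consistent
P/I-1 aff ·: Pp|PP
P/I-2 ? ·: pp|Pp|PP
P/II-1 ? I-1×I-2: Pp|PP
P/II-2 un ·: pp
P/III-1 aff II-1×II-2: Pp
P/III-2 ? ·: pp|Pp|PP
P/III-3 ? II-1×II-2: pp|Pp
P/IV-1 ? III-1×III-2: pp|Pp|PP
⇒ P over [I-1,I-2,II-1,II-2,III-1,III-2,III-3,IV-1]: 98 consistent
T/I-1 aff ·: Tt|TT
T/I-2 ? ·: tt|Tt|TT
T/II-1 aff I-1×I-2: Tt|TT
T/II-2 ? ·: tt|Tt|TT
T/III-1 ? II-1×II-2: tt|Tt|TT
T/III-2 ? ·: tt|Tt|TT
T/III-3 aff II-1×II-2: Tt|TT
T/IV-1 ? III-1×III-2: tt|Tt|TT
⇒ T over [I-1,I-2,II-1,II-2,III-1,III-2,III-3,IV-1]: 447 consistent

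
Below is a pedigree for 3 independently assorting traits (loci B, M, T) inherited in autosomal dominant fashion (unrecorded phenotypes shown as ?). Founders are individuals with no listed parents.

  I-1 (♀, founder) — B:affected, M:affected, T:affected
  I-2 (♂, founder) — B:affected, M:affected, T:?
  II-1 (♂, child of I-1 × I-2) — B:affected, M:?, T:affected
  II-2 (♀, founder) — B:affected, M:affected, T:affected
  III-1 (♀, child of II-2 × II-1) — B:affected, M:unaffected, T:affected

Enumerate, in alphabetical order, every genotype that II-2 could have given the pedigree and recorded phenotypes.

B/I-1 aff ·: Bb|BB
B/I-2 aff ·: Bb|BB
B/II-1 aff I-1×I-2: Bb|BB
B/II-2 aff ·: Bb|BB
B/III-1 aff II-2×II-1: Bb|BB
⇒ B over [I-1,I-2,II-1,II-2,III-1]: 24 consistent
M/I-1 aff ·: Mm|MM
M/I-2 aff ·: Mm|MM
M/II-1 ? I-1×I-2: mm|Mm
M/II-2 aff ·: Mm
M/III-1 un II-2×II-1: mm
⇒ M over [I-1,I-2,II-1,II-2,III-1]: 4 consistent
T/I-1 aff ·: Tt|TT
T/I-2 ? ·: tt|Tt|TT
T/II-1 aff I-1×I-2: Tt|TT
T/II-2 aff ·: Tt|TT
T/III-1 aff II-2×II-1: Tt|TT
⇒ T over [I-1,I-2,II-1,II-2,III-1]: 32 consistent

II-2 ∈ {BB Mm TT, BB Mm Tt, Bb Mm TT, Bb Mm Tt}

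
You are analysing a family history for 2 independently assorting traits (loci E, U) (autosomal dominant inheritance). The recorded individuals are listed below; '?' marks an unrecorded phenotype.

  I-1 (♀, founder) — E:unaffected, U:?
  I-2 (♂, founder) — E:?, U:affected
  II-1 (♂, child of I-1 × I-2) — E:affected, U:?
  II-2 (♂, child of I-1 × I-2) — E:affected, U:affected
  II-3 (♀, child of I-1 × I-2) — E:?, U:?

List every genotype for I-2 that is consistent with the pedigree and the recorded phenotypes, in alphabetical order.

E/I-1 un ·: ee
E/I-2 ? ·: Ee|EE
E/II-1 aff I-1×I-2: Ee
E/II-2 aff I-1×I-2: Ee
E/II-3 ? I-1×I-2: ee|Ee
⇒ E over [I-1,I-2,II-1,II-2,II-3]: 3 consistent
U/I-1 ? ·: uu|Uu|UU
U/I-2 aff ·: Uu|UU
U/II-1 ? I-1×I-2: uu|Uu|UU
U/II-2 aff I-1×I-2: Uu|UU
U/II-3 ? I-1×I-2: uu|Uu|UU
⇒ U over [I-1,I-2,II-1,II-2,II-3]: 40 consistent

I-2 ∈ {EE UU, EE Uu, Ee UU, Ee Uu}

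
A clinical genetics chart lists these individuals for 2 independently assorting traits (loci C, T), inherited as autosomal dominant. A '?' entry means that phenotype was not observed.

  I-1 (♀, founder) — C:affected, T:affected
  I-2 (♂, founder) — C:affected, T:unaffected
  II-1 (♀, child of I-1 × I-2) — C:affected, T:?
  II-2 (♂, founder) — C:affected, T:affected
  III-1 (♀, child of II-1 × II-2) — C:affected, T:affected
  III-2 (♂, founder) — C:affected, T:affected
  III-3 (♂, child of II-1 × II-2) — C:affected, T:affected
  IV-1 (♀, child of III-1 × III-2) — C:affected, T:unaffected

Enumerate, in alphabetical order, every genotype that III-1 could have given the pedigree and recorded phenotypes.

C/I-1 aff ·: Cc|CC
C/I-2 aff ·: Cc|CC
C/II-1 aff I-1×I-2: Cc|CC
C/II-2 aff ·: Cc|CC
C/III-1 aff II-1×II-2: Cc|CC
C/III-2 aff ·: Cc|CC
C/III-3 aff II-1×II-2: Cc|CC
C/IV-1 aff III-1×III-2: Cc|CC
⇒ C over [I-1,I-2,II-1,II-2,III-1,III-2,III-3,IV-1]: 152 consistent
T/I-1 aff ·: Tt|TT
T/I-2 un ·: tt
T/II-1 ? I-1×I-2: tt|Tt
T/II-2 aff ·: Tt|TT
T/III-1 aff II-1×II-2: Tt
T/III-2 aff ·: Tt
T/III-3 aff II-1×II-2: Tt|TT
T/IV-1 un III-1×III-2: tt
⇒ T over [I-1,I-2,II-1,II-2,III-1,III-2,III-3,IV-1]: 10 consistent

III-1 ∈ {CC Tt, Cc Tt}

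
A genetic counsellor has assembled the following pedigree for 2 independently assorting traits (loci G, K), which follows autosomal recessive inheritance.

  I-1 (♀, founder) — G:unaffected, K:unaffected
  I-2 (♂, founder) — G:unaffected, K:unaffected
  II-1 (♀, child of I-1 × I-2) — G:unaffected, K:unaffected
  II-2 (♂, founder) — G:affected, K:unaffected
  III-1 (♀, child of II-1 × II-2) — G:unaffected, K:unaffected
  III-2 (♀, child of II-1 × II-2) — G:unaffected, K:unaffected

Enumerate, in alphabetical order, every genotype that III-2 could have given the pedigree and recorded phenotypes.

III-2 ∈ {Gg KK, Gg Kk}

G/I-1 un ·: GG|Gg
G/I-2 un ·: GG|Gg
G/II-1 un I-1×I-2: GG|Gg
G/II-2 aff ·: gg
G/III-1 un II-1×II-2: Gg
G/III-2 un II-1×II-2: Gg
⇒ G over [I-1,I-2,II-1,II-2,III-1,III-2]: 7 consistent
K/I-1 un ·: KK|Kk
K/I-2 un ·: KK|Kk
K/II-1 un I-1×I-2: KK|Kk
K/II-2 un ·: KK|Kk
K/III-1 un II-1×II-2: KK|Kk
K/III-2 un II-1×II-2: KK|Kk
⇒ K over [I-1,I-2,II-1,II-2,III-1,III-2]: 44 consistent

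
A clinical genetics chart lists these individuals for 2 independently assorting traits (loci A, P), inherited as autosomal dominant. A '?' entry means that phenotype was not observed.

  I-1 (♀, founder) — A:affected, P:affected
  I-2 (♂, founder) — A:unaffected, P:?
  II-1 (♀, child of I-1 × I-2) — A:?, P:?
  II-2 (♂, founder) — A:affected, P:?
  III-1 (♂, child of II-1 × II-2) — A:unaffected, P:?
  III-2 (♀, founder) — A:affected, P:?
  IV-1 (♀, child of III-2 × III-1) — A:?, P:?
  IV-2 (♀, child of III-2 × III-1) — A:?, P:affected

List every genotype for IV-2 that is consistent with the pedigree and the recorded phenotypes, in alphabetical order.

A/I-1 aff ·: Aa|AA
A/I-2 un ·: aa
A/II-1 ? I-1×I-2: aa|Aa
A/II-2 aff ·: Aa
A/III-1 un II-1×II-2: aa
A/III-2 aff ·: Aa|AA
A/IV-1 ? III-2×III-1: aa|Aa
A/IV-2 ? III-2×III-1: aa|Aa
⇒ A over [I-1,I-2,II-1,II-2,III-1,III-2,IV-1,IV-2]: 15 consistent
P/I-1 aff ·: Pp|PP
P/I-2 ? ·: pp|Pp|PP
P/II-1 ? I-1×I-2: pp|Pp|PP
P/II-2 ? ·: pp|Pp|PP
P/III-1 ? II-1×II-2: pp|Pp|PP
P/III-2 ? ·: pp|Pp|PP
P/IV-1 ? III-2×III-1: pp|Pp|PP
P/IV-2 aff III-2×III-1: Pp|PP
⇒ P over [I-1,I-2,II-1,II-2,III-1,III-2,IV-1,IV-2]: 474 consistent

IV-2 ∈ {Aa PP, Aa Pp, aa PP, aa Pp}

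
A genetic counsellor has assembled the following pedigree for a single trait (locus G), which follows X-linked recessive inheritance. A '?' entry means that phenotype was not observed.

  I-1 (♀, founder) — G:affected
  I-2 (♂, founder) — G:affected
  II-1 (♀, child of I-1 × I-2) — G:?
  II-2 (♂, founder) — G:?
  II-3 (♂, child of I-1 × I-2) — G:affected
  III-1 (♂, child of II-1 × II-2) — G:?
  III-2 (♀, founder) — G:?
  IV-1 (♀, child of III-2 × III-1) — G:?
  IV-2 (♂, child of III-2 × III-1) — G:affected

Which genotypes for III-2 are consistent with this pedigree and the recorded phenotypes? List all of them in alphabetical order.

G/I-1 aff ·: X^gX^g
G/I-2 aff ·: X^gY
G/II-1 ? I-1×I-2: X^gX^g
G/II-2 ? ·: X^GY|X^gY
G/II-3 aff I-1×I-2: X^gY
G/III-1 ? II-1×II-2: X^gY
G/III-2 ? ·: X^GX^g|X^gX^g
G/IV-1 ? III-2×III-1: X^GX^g|X^gX^g
G/IV-2 aff III-2×III-1: X^gY
⇒ G over [I-1,I-2,II-1,II-2,II-3,III-1,III-2,IV-1,IV-2]: 6 consistent

III-2 ∈ {X^GX^g, X^gX^g}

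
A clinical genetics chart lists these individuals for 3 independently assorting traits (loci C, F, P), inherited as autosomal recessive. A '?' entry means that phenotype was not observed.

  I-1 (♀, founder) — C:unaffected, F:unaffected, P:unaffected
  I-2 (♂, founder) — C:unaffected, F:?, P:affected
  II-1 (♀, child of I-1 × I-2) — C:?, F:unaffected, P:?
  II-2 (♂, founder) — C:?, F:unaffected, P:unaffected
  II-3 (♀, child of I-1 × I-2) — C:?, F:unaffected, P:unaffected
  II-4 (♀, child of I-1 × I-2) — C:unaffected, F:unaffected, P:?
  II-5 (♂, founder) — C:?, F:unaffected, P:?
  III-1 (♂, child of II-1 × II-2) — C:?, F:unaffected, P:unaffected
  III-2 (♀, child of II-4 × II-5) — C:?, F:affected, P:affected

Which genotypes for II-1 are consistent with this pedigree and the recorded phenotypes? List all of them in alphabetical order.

C/I-1 un ·: CC|Cc
C/I-2 un ·: CC|Cc
C/II-1 ? I-1×I-2: CC|Cc|cc
C/II-2 ? ·: CC|Cc|cc
C/II-3 ? I-1×I-2: CC|Cc|cc
C/II-4 un I-1×I-2: CC|Cc
C/II-5 ? ·: CC|Cc|cc
C/III-1 ? II-1×II-2: CC|Cc|cc
C/III-2 ? II-4×II-5: CC|Cc|cc
⇒ C over [I-1,I-2,II-1,II-2,II-3,II-4,II-5,III-1,III-2]: 995 consistent
F/I-1 un ·: FF|Ff
F/I-2 ? ·: FF|Ff|ff
F/II-1 un I-1×I-2: FF|Ff
F/II-2 un ·: FF|Ff
F/II-3 un I-1×I-2: FF|Ff
F/II-4 un I-1×I-2: Ff
F/II-5 un ·: Ff
F/III-1 un II-1×II-2: FF|Ff
F/III-2 aff II-4×II-5: ff
⇒ F over [I-1,I-2,II-1,II-2,II-3,II-4,II-5,III-1,III-2]: 50 consistent
P/I-1 un ·: PP|Pp
P/I-2 aff ·: pp
P/II-1 ? I-1×I-2: Pp|pp
P/II-2 un ·: PP|Pp
P/II-3 un I-1×I-2: Pp
P/II-4 ? I-1×I-2: Pp|pp
P/II-5 ? ·: Pp|pp
P/III-1 un II-1×II-2: PP|Pp
P/III-2 aff II-4×II-5: pp
⇒ P over [I-1,I-2,II-1,II-2,II-3,II-4,II-5,III-1,III-2]: 32 consistent

II-1 ∈ {CC FF Pp, CC FF pp, CC Ff Pp, CC Ff pp, Cc FF Pp, Cc FF pp, Cc Ff Pp, Cc Ff pp, cc FF Pp, cc FF pp, cc Ff Pp, cc Ff pp}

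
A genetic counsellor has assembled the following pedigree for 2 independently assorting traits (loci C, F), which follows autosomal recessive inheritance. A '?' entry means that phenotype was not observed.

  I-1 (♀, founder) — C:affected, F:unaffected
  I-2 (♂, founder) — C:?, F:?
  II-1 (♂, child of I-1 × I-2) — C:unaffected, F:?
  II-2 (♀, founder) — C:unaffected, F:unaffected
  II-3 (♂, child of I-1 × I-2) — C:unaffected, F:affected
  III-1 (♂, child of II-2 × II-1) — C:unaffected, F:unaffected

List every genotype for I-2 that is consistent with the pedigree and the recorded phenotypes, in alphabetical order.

C/I-1 aff ·: cc
C/I-2 ? ·: CC|Cc
C/II-1 un I-1×I-2: Cc
C/II-2 un ·: CC|Cc
C/II-3 un I-1×I-2: Cc
C/III-1 un II-2×II-1: CC|Cc
⇒ C over [I-1,I-2,II-1,II-2,II-3,III-1]: 8 consistent
F/I-1 un ·: Ff
F/I-2 ? ·: Ff|ff
F/II-1 ? I-1×I-2: FF|Ff|ff
F/II-2 un ·: FF|Ff
F/II-3 aff I-1×I-2: ff
F/III-1 un II-2×II-1: FF|Ff
⇒ F over [I-1,I-2,II-1,II-2,II-3,III-1]: 15 consistent

I-2 ∈ {CC Ff, CC ff, Cc Ff, Cc ff}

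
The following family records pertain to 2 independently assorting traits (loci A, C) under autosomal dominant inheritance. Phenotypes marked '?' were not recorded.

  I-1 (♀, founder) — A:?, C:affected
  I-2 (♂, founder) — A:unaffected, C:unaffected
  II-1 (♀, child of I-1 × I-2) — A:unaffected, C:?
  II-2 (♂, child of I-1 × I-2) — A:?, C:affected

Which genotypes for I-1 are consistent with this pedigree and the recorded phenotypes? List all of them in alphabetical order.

I-1 ∈ {Aa CC, Aa Cc, aa CC, aa Cc}

A/I-1 ? ·: aa|Aa
A/I-2 un ·: aa
A/II-1 un I-1×I-2: aa
A/II-2 ? I-1×I-2: aa|Aa
⇒ A over [I-1,I-2,II-1,II-2]: 3 consistent
C/I-1 aff ·: Cc|CC
C/I-2 un ·: cc
C/II-1 ? I-1×I-2: cc|Cc
C/II-2 aff I-1×I-2: Cc
⇒ C over [I-1,I-2,II-1,II-2]: 3 consistent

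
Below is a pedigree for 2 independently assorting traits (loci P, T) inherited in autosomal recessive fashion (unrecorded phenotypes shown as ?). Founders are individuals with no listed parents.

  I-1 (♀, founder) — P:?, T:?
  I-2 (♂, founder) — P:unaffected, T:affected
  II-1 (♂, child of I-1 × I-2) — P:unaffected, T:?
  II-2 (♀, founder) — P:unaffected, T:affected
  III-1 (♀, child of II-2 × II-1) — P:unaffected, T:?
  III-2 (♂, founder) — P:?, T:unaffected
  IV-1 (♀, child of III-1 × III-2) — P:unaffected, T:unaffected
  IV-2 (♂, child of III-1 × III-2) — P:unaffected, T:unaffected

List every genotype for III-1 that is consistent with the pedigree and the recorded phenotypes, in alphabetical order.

P/I-1 ? ·: PP|Pp|pp
P/I-2 un ·: PP|Pp
P/II-1 un I-1×I-2: PP|Pp
P/II-2 un ·: PP|Pp
P/III-1 un II-2×II-1: PP|Pp
P/III-2 ? ·: PP|Pp|pp
P/IV-1 un III-1×III-2: PP|Pp
P/IV-2 un III-1×III-2: PP|Pp
⇒ P over [I-1,I-2,II-1,II-2,III-1,III-2,IV-1,IV-2]: 234 consistent
T/I-1 ? ·: TT|Tt|tt
T/I-2 aff ·: tt
T/II-1 ? I-1×I-2: Tt|tt
T/II-2 aff ·: tt
T/III-1 ? II-2×II-1: Tt|tt
T/III-2 un ·: TT|Tt
T/IV-1 un III-1×III-2: TT|Tt
T/IV-2 un III-1×III-2: TT|Tt
⇒ T over [I-1,I-2,II-1,II-2,III-1,III-2,IV-1,IV-2]: 24 consistent

III-1 ∈ {PP Tt, PP tt, Pp Tt, Pp tt}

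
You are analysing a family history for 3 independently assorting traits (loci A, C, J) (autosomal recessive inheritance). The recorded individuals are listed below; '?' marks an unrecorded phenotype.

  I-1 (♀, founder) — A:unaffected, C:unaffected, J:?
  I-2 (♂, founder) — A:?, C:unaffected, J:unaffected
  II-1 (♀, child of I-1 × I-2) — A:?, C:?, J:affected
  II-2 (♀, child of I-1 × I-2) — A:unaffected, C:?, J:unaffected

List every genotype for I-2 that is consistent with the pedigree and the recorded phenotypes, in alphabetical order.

I-2 ∈ {AA CC Jj, AA Cc Jj, Aa CC Jj, Aa Cc Jj, aa CC Jj, aa Cc Jj}

A/I-1 un ·: AA|Aa
A/I-2 ? ·: AA|Aa|aa
A/II-1 ? I-1×I-2: AA|Aa|aa
A/II-2 un I-1×I-2: AA|Aa
⇒ A over [I-1,I-2,II-1,II-2]: 18 consistent
C/I-1 un ·: CC|Cc
C/I-2 un ·: CC|Cc
C/II-1 ? I-1×I-2: CC|Cc|cc
C/II-2 ? I-1×I-2: CC|Cc|cc
⇒ C over [I-1,I-2,II-1,II-2]: 18 consistent
J/I-1 ? ·: Jj|jj
J/I-2 un ·: Jj
J/II-1 aff I-1×I-2: jj
J/II-2 un I-1×I-2: JJ|Jj
⇒ J over [I-1,I-2,II-1,II-2]: 3 consistent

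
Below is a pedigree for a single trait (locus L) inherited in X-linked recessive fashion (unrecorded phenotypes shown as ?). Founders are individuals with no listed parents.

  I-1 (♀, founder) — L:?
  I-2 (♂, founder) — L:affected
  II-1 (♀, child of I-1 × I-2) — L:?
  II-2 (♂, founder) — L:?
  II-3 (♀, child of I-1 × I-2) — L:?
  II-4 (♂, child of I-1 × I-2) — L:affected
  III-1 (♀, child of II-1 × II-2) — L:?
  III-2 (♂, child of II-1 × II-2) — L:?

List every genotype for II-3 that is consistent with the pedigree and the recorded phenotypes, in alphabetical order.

L/I-1 ? ·: X^LX^l|X^lX^l
L/I-2 aff ·: X^lY
L/II-1 ? I-1×I-2: X^LX^l|X^lX^l
L/II-2 ? ·: X^LY|X^lY
L/II-3 ? I-1×I-2: X^LX^l|X^lX^l
L/II-4 aff I-1×I-2: X^lY
L/III-1 ? II-1×II-2: X^LX^L|X^LX^l|X^lX^l
L/III-2 ? II-1×II-2: X^LY|X^lY
⇒ L over [I-1,I-2,II-1,II-2,II-3,II-4,III-1,III-2]: 22 consistent

II-3 ∈ {X^LX^l, X^lX^l}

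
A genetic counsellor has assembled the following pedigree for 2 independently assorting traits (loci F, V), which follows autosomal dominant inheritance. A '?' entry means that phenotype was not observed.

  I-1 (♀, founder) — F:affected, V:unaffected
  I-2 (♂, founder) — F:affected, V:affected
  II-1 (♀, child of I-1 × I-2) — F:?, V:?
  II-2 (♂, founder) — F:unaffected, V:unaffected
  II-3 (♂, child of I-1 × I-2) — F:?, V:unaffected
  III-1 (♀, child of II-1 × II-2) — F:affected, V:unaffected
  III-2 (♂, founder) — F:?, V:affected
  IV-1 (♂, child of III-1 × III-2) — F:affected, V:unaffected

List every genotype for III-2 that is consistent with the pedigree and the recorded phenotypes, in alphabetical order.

III-2 ∈ {FF Vv, Ff Vv, ff Vv}

F/I-1 aff ·: Ff|FF
F/I-2 aff ·: Ff|FF
F/II-1 ? I-1×I-2: Ff|FF
F/II-2 un ·: ff
F/II-3 ? I-1×I-2: ff|Ff|FF
F/III-1 aff II-1×II-2: Ff
F/III-2 ? ·: ff|Ff|FF
F/IV-1 aff III-1×III-2: Ff|FF
⇒ F over [I-1,I-2,II-1,II-2,II-3,III-1,III-2,IV-1]: 75 consistent
V/I-1 un ·: vv
V/I-2 aff ·: Vv
V/II-1 ? I-1×I-2: vv|Vv
V/II-2 un ·: vv
V/II-3 un I-1×I-2: vv
V/III-1 un II-1×II-2: vv
V/III-2 aff ·: Vv
V/IV-1 un III-1×III-2: vv
⇒ V over [I-1,I-2,II-1,II-2,II-3,III-1,III-2,IV-1]: 2 consistent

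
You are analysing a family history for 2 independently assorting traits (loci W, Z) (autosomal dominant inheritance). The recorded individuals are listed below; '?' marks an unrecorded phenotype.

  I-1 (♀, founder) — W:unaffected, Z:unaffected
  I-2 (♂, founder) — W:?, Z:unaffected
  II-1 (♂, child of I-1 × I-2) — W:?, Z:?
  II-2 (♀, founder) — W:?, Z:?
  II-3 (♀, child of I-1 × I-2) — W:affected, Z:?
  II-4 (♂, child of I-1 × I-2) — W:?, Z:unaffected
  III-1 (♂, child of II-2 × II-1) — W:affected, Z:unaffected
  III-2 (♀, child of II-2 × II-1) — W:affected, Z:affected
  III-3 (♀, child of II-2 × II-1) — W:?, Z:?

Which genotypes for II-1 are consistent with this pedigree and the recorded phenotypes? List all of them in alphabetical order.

W/I-1 un ·: ww
W/I-2 ? ·: Ww|WW
W/II-1 ? I-1×I-2: ww|Ww
W/II-2 ? ·: ww|Ww|WW
W/II-3 aff I-1×I-2: Ww
W/II-4 ? I-1×I-2: ww|Ww
W/III-1 aff II-2×II-1: Ww|WW
W/III-2 aff II-2×II-1: Ww|WW
W/III-3 ? II-2×II-1: ww|Ww|WW
⇒ W over [I-1,I-2,II-1,II-2,II-3,II-4,III-1,III-2,III-3]: 72 consistent
Z/I-1 un ·: zz
Z/I-2 un ·: zz
Z/II-1 ? I-1×I-2: zz
Z/II-2 ? ·: Zz
Z/II-3 ? I-1×I-2: zz
Z/II-4 un I-1×I-2: zz
Z/III-1 un II-2×II-1: zz
Z/III-2 aff II-2×II-1: Zz
Z/III-3 ? II-2×II-1: zz|Zz
⇒ Z over [I-1,I-2,II-1,II-2,II-3,II-4,III-1,III-2,III-3]: 2 consistent

II-1 ∈ {Ww zz, ww zz}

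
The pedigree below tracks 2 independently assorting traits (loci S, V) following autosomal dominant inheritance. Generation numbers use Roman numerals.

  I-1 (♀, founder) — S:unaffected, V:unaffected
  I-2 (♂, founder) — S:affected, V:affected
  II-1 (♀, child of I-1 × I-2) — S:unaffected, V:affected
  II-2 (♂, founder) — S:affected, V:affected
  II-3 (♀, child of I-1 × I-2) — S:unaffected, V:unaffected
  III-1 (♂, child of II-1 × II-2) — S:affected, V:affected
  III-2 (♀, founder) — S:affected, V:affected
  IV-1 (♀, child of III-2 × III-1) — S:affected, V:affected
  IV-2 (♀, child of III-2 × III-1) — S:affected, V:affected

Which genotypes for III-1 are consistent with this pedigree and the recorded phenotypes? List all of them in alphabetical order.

S/I-1 un ·: ss
S/I-2 aff ·: Ss
S/II-1 un I-1×I-2: ss
S/II-2 aff ·: Ss|SS
S/II-3 un I-1×I-2: ss
S/III-1 aff II-1×II-2: Ss
S/III-2 aff ·: Ss|SS
S/IV-1 aff III-2×III-1: Ss|SS
S/IV-2 aff III-2×III-1: Ss|SS
⇒ S over [I-1,I-2,II-1,II-2,II-3,III-1,III-2,IV-1,IV-2]: 16 consistent
V/I-1 un ·: vv
V/I-2 aff ·: Vv
V/II-1 aff I-1×I-2: Vv
V/II-2 aff ·: Vv|VV
V/II-3 un I-1×I-2: vv
V/III-1 aff II-1×II-2: Vv|VV
V/III-2 aff ·: Vv|VV
V/IV-1 aff III-2×III-1: Vv|VV
V/IV-2 aff III-2×III-1: Vv|VV
⇒ V over [I-1,I-2,II-1,II-2,II-3,III-1,III-2,IV-1,IV-2]: 26 consistent

III-1 ∈ {Ss VV, Ss Vv}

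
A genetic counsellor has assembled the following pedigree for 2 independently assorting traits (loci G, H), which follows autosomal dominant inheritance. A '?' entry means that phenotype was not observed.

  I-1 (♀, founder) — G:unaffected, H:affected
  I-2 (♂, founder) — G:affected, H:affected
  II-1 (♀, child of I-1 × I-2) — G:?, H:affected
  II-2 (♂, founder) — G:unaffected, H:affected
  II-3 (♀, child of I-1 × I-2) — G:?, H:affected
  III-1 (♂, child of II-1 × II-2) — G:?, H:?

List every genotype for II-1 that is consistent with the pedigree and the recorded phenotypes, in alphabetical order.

G/I-1 un ·: gg
G/I-2 aff ·: Gg|GG
G/II-1 ? I-1×I-2: gg|Gg
G/II-2 un ·: gg
G/II-3 ? I-1×I-2: gg|Gg
G/III-1 ? II-1×II-2: gg|Gg
⇒ G over [I-1,I-2,II-1,II-2,II-3,III-1]: 8 consistent
H/I-1 aff ·: Hh|HH
H/I-2 aff ·: Hh|HH
H/II-1 aff I-1×I-2: Hh|HH
H/II-2 aff ·: Hh|HH
H/II-3 aff I-1×I-2: Hh|HH
H/III-1 ? II-1×II-2: hh|Hh|HH
⇒ H over [I-1,I-2,II-1,II-2,II-3,III-1]: 51 consistent

II-1 ∈ {Gg HH, Gg Hh, gg HH, gg Hh}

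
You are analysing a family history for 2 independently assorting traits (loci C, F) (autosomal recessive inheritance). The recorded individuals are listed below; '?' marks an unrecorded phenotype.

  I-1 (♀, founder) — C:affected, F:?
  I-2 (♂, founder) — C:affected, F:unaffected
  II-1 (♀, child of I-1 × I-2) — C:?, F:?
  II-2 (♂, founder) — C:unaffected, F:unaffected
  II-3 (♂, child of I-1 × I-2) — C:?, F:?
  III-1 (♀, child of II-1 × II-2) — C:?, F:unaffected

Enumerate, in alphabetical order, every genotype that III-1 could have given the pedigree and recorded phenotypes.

C/I-1 aff ·: cc
C/I-2 aff ·: cc
C/II-1 ? I-1×I-2: cc
C/II-2 un ·: CC|Cc
C/II-3 ? I-1×I-2: cc
C/III-1 ? II-1×II-2: Cc|cc
⇒ C over [I-1,I-2,II-1,II-2,II-3,III-1]: 3 consistent
F/I-1 ? ·: FF|Ff|ff
F/I-2 un ·: FF|Ff
F/II-1 ? I-1×I-2: FF|Ff|ff
F/II-2 un ·: FF|Ff
F/II-3 ? I-1×I-2: FF|Ff|ff
F/III-1 un II-1×II-2: FF|Ff
⇒ F over [I-1,I-2,II-1,II-2,II-3,III-1]: 74 consistent

III-1 ∈ {Cc FF, Cc Ff, cc FF, cc Ff}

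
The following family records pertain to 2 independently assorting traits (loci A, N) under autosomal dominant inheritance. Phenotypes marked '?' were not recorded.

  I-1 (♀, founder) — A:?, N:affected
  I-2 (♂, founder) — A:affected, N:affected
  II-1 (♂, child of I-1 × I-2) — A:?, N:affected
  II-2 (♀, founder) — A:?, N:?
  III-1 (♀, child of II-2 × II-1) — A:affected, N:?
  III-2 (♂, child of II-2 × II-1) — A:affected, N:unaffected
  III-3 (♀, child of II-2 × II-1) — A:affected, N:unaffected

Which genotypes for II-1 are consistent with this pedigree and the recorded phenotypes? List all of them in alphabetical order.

A/I-1 ? ·: aa|Aa|AA
A/I-2 aff ·: Aa|AA
A/II-1 ? I-1×I-2: aa|Aa|AA
A/II-2 ? ·: aa|Aa|AA
A/III-1 aff II-2×II-1: Aa|AA
A/III-2 aff II-2×II-1: Aa|AA
A/III-3 aff II-2×II-1: Aa|AA
⇒ A over [I-1,I-2,II-1,II-2,III-1,III-2,III-3]: 129 consistent
N/I-1 aff ·: Nn|NN
N/I-2 aff ·: Nn|NN
N/II-1 aff I-1×I-2: Nn
N/II-2 ? ·: nn|Nn
N/III-1 ? II-2×II-1: nn|Nn|NN
N/III-2 un II-2×II-1: nn
N/III-3 un II-2×II-1: nn
⇒ N over [I-1,I-2,II-1,II-2,III-1,III-2,III-3]: 15 consistent

II-1 ∈ {AA Nn, Aa Nn, aa Nn}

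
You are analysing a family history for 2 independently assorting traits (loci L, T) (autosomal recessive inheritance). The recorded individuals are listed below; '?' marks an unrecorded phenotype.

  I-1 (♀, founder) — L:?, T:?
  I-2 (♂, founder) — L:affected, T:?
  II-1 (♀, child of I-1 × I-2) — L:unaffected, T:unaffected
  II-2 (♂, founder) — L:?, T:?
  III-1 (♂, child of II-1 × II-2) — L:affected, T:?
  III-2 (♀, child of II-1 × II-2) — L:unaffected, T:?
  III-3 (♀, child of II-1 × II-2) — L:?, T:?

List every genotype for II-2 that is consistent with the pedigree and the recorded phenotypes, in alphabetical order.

II-2 ∈ {Ll TT, Ll Tt, Ll tt, ll TT, ll Tt, ll tt}

L/I-1 ? ·: LL|Ll
L/I-2 aff ·: ll
L/II-1 un I-1×I-2: Ll
L/II-2 ? ·: Ll|ll
L/III-1 aff II-1×II-2: ll
L/III-2 un II-1×II-2: LL|Ll
L/III-3 ? II-1×II-2: LL|Ll|ll
⇒ L over [I-1,I-2,II-1,II-2,III-1,III-2,III-3]: 16 consistent
T/I-1 ? ·: TT|Tt|tt
T/I-2 ? ·: TT|Tt|tt
T/II-1 un I-1×I-2: TT|Tt
T/II-2 ? ·: TT|Tt|tt
T/III-1 ? II-1×II-2: TT|Tt|tt
T/III-2 ? II-1×II-2: TT|Tt|tt
T/III-3 ? II-1×II-2: TT|Tt|tt
⇒ T over [I-1,I-2,II-1,II-2,III-1,III-2,III-3]: 341 consistent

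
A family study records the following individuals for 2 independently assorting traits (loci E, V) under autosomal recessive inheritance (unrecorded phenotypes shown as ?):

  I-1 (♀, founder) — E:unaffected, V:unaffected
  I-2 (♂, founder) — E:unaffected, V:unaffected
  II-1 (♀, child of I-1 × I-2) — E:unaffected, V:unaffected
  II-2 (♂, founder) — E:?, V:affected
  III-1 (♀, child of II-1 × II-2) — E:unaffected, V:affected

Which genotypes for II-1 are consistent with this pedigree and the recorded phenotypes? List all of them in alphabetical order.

E/I-1 un ·: EE|Ee
E/I-2 un ·: EE|Ee
E/II-1 un I-1×I-2: EE|Ee
E/II-2 ? ·: EE|Ee|ee
E/III-1 un II-1×II-2: EE|Ee
⇒ E over [I-1,I-2,II-1,II-2,III-1]: 31 consistent
V/I-1 un ·: VV|Vv
V/I-2 un ·: VV|Vv
V/II-1 un I-1×I-2: Vv
V/II-2 aff ·: vv
V/III-1 aff II-1×II-2: vv
⇒ V over [I-1,I-2,II-1,II-2,III-1]: 3 consistent

II-1 ∈ {EE Vv, Ee Vv}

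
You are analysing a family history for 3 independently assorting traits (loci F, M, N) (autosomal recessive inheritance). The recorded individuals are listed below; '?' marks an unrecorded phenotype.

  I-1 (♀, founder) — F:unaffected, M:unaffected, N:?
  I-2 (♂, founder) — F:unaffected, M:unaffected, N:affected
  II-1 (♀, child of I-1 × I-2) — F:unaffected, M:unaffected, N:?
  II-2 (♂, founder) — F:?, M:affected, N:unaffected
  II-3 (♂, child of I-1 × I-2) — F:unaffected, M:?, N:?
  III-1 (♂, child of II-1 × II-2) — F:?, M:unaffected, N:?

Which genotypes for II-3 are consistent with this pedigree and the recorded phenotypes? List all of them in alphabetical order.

II-3 ∈ {FF MM Nn, FF MM nn, FF Mm Nn, FF Mm nn, FF mm Nn, FF mm nn, Ff MM Nn, Ff MM nn, Ff Mm Nn, Ff Mm nn, Ff mm Nn, Ff mm nn}

F/I-1 un ·: FF|Ff
F/I-2 un ·: FF|Ff
F/II-1 un I-1×I-2: FF|Ff
F/II-2 ? ·: FF|Ff|ff
F/II-3 un I-1×I-2: FF|Ff
F/III-1 ? II-1×II-2: FF|Ff|ff
⇒ F over [I-1,I-2,II-1,II-2,II-3,III-1]: 70 consistent
M/I-1 un ·: MM|Mm
M/I-2 un ·: MM|Mm
M/II-1 un I-1×I-2: MM|Mm
M/II-2 aff ·: mm
M/II-3 ? I-1×I-2: MM|Mm|mm
M/III-1 un II-1×II-2: Mm
⇒ M over [I-1,I-2,II-1,II-2,II-3,III-1]: 15 consistent
N/I-1 ? ·: NN|Nn|nn
N/I-2 aff ·: nn
N/II-1 ? I-1×I-2: Nn|nn
N/II-2 un ·: NN|Nn
N/II-3 ? I-1×I-2: Nn|nn
N/III-1 ? II-1×II-2: NN|Nn|nn
⇒ N over [I-1,I-2,II-1,II-2,II-3,III-1]: 24 consistent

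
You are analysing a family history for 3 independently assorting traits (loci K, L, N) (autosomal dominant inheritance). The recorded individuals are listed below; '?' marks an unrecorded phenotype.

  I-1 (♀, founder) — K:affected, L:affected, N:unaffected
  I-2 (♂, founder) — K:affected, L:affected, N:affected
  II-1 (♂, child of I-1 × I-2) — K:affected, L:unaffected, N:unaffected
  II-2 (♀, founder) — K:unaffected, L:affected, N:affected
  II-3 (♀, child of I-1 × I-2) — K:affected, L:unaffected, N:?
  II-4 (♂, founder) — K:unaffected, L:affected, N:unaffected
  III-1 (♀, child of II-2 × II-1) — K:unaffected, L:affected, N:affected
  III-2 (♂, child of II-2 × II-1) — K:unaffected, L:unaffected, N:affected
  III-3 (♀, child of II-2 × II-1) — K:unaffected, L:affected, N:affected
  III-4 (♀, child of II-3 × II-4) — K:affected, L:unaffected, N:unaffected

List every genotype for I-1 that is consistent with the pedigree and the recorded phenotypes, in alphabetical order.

K/I-1 aff ·: Kk|KK
K/I-2 aff ·: Kk|KK
K/II-1 aff I-1×I-2: Kk
K/II-2 un ·: kk
K/II-3 aff I-1×I-2: Kk|KK
K/II-4 un ·: kk
K/III-1 un II-2×II-1: kk
K/III-2 un II-2×II-1: kk
K/III-3 un II-2×II-1: kk
K/III-4 aff II-3×II-4: Kk
⇒ K over [I-1,I-2,II-1,II-2,II-3,II-4,III-1,III-2,III-3,III-4]: 6 consistent
L/I-1 aff ·: Ll
L/I-2 aff ·: Ll
L/II-1 un I-1×I-2: ll
L/II-2 aff ·: Ll
L/II-3 un I-1×I-2: ll
L/II-4 aff ·: Ll
L/III-1 aff II-2×II-1: Ll
L/III-2 un II-2×II-1: ll
L/III-3 aff II-2×II-1: Ll
L/III-4 un II-3×II-4: ll
⇒ L over [I-1,I-2,II-1,II-2,II-3,II-4,III-1,III-2,III-3,III-4]: 1 consistent
N/I-1 un ·: nn
N/I-2 aff ·: Nn
N/II-1 un I-1×I-2: nn
N/II-2 aff ·: Nn|NN
N/II-3 ? I-1×I-2: nn|Nn
N/II-4 un ·: nn
N/III-1 aff II-2×II-1: Nn
N/III-2 aff II-2×II-1: Nn
N/III-3 aff II-2×II-1: Nn
N/III-4 un II-3×II-4: nn
⇒ N over [I-1,I-2,II-1,II-2,II-3,II-4,III-1,III-2,III-3,III-4]: 4 consistent

I-1 ∈ {KK Ll nn, Kk Ll nn}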